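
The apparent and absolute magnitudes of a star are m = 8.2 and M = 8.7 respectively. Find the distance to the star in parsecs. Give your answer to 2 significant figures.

d ≈ 7.9 pc

Distance modulus: m − M = 8.2 − (8.7) = -0.500
m − M = 5 log₁₀ d − 5
log₁₀ d = (m − M)/5 + 1 = 0.9000
d = 10^0.9000 = 7.943 pc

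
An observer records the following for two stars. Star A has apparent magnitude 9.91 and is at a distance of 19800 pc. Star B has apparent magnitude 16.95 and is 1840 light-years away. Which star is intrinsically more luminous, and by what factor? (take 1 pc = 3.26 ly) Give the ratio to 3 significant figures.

Star A: M = m − 5 log₁₀ d + 5 = 9.91 − 5·4.2967 + 5 = -6.573
Star B: d = 1840 ly / 3.26 = 564.4 pc
Star B: M = m − 5 log₁₀ d + 5 = 16.95 − 5·2.7516 + 5 = 8.192
ΔM = M_A − M_B = -6.573 − (8.192) = -14.765; smaller M is more luminous → Star A.
L ratio = 10^(0.4 |ΔM|) = 10^5.906 = 805600

Star A is more luminous, by a factor of 806000.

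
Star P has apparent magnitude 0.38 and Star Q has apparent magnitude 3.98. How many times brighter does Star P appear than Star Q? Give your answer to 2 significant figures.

28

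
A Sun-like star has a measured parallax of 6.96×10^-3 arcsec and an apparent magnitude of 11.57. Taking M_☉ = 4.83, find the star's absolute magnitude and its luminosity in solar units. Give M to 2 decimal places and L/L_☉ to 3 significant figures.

M ≈ 5.78; L/L_☉ ≈ 0.416

d = 1/p = 1/6.96×10^-3″ = 143.7 pc
M = m − 5 log₁₀ d + 5 = 11.57 − 5·2.1574 + 5 = 5.783
M − M_☉ = 5.783 − 4.83 = 0.953
L/L_☉ = 10^(−0.4 × 0.953) = 0.4157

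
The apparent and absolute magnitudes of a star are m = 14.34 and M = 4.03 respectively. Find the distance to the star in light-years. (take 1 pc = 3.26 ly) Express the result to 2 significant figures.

d ≈ 3800 ly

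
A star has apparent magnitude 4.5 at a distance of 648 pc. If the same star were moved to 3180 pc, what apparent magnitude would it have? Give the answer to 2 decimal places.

Flux ∝ 1/d², so Δm = 5 log₁₀(d₂/d₁) = 5 log₁₀(3180/648) = 3.454
m₂ = m₁ + Δm = 4.5 + (3.454) = 7.954

m ≈ 7.95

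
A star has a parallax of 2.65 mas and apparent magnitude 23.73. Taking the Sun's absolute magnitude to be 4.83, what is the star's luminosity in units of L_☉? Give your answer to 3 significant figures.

L/L_☉ ≈ 3.92×10^-5

d = 1/p = 1000/2.65 mas = 377.4 pc
M = m − 5 log₁₀ d + 5 = 23.73 − 5·2.5768 + 5 = 15.846
M − M_☉ = 15.846 − 4.83 = 11.016
L/L_☉ = 10^(−0.4 × 11.016) = 3.922×10^-5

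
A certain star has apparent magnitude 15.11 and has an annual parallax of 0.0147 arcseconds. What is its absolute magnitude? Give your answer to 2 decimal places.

M ≈ 10.95

d = 1/p = 1/0.0147″ = 68.03 pc
5 log₁₀(d/10 pc) = 5 log₁₀(68.03) − 5 = 4.163
M = m − 5 log₁₀(d/10) = 15.11 − 4.163 = 10.947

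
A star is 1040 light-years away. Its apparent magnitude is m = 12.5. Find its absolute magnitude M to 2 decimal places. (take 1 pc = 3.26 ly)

M ≈ 4.98

d = 1040 ly / 3.26 = 319.0 pc
5 log₁₀(d/10 pc) = 5 log₁₀(319.0) − 5 = 7.519
M = m − 5 log₁₀(d/10) = 12.5 − 7.519 = 4.981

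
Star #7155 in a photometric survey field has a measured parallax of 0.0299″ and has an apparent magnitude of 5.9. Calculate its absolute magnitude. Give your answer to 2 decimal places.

d = 1/p = 1/0.0299″ = 33.44 pc
5 log₁₀(d/10 pc) = 5 log₁₀(33.44) − 5 = 2.622
M = m − 5 log₁₀(d/10) = 5.9 − 2.622 = 3.278

M ≈ 3.28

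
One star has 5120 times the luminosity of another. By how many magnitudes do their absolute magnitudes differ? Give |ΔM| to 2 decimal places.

|ΔM| ≈ 9.27

Pogson: ΔM = −2.5 log₁₀(ratio) = −2.5 log₁₀(5120) = −2.5 × 3.7093 = -9.273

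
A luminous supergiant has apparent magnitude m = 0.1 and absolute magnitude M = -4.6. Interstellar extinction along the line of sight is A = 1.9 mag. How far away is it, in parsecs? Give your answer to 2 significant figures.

m − M = 5 log₁₀(d/10 pc) + A  ⇒  0.1 − (-4.6) − 1.9 = 5 log₁₀(d/10)
2.800 = 5 log₁₀(d/10)
log₁₀ d = (m − M − A)/5 + 1 = 1.5600
d = 10^1.5600 = 36.31 pc

d ≈ 36 pc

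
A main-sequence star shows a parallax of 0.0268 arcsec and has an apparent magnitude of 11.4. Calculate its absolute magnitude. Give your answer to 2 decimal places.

d = 1/p = 1/0.0268″ = 37.31 pc
5 log₁₀(d/10 pc) = 5 log₁₀(37.31) − 5 = 2.859
M = m − 5 log₁₀(d/10) = 11.4 − 2.859 = 8.541

M ≈ 8.54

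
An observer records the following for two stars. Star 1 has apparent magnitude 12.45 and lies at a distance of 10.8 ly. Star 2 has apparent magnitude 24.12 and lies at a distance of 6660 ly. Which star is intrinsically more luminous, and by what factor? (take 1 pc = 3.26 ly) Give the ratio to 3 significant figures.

Star 2 is more luminous, by a factor of 8.17.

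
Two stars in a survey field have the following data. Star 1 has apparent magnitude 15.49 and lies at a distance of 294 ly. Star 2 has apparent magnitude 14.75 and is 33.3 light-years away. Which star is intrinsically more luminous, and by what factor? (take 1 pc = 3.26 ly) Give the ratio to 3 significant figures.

Star 1: d = 294 ly / 3.26 = 90.18 pc
Star 1: M = m − 5 log₁₀ d + 5 = 15.49 − 5·1.9551 + 5 = 10.714
Star 2: d = 33.3 ly / 3.26 = 10.21 pc
Star 2: M = m − 5 log₁₀ d + 5 = 14.75 − 5·1.0092 + 5 = 14.704
ΔM = M_1 − M_2 = 10.714 − (14.704) = -3.990; smaller M is more luminous → Star 1.
L ratio = 10^(0.4 |ΔM|) = 10^1.596 = 39.43

Star 1 is more luminous, by a factor of 39.4.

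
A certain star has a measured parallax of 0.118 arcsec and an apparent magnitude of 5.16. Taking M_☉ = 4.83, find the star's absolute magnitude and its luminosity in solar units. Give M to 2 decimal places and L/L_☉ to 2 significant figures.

d = 1/p = 1/0.118″ = 8.475 pc
M = m − 5 log₁₀ d + 5 = 5.16 − 5·0.9281 + 5 = 5.519
M − M_☉ = 5.519 − 4.83 = 0.689
L/L_☉ = 10^(−0.4 × 0.689) = 0.5300

M ≈ 5.52; L/L_☉ ≈ 0.53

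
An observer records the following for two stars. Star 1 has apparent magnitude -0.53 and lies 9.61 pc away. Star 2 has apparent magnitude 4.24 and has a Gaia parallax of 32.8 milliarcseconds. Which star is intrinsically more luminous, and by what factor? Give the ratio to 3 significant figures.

Star 1: M = m − 5 log₁₀ d + 5 = -0.53 − 5·0.9827 + 5 = -0.444
Star 2: p = 32.8 mas = 0.0328″ → d = 1/p = 30.49 pc
Star 2: M = m − 5 log₁₀ d + 5 = 4.24 − 5·1.4841 + 5 = 1.819
ΔM = M_1 − M_2 = -0.444 − (1.819) = -2.263; smaller M is more luminous → Star 1.
L ratio = 10^(0.4 |ΔM|) = 10^0.905 = 8.039

Star 1 is more luminous, by a factor of 8.04.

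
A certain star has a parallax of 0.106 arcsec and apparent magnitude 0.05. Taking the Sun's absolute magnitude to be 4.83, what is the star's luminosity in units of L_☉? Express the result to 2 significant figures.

d = 1/p = 1/0.106″ = 9.434 pc
M = m − 5 log₁₀ d + 5 = 0.05 − 5·0.9747 + 5 = 0.177
M − M_☉ = 0.177 − 4.83 = -4.653
L/L_☉ = 10^(−0.4 × -4.653) = 72.68

L/L_☉ ≈ 73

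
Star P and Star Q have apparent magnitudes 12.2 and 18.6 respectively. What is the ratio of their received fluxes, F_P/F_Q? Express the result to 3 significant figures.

F_P/F_Q ≈ 363

Δm = 12.2 − (18.6) = -6.4
Flux ratio = 10^(−0.4 Δm) = 10^(−0.4 × -6.4) = 10^2.560 = 363.1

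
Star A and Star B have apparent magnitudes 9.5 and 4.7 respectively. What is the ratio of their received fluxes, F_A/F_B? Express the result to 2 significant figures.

F_A/F_B ≈ 0.012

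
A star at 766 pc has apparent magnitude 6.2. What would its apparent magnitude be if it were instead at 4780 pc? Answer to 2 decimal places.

m ≈ 10.18

Flux ∝ 1/d², so Δm = 5 log₁₀(d₂/d₁) = 5 log₁₀(4780/766) = 3.976
m₂ = m₁ + Δm = 6.2 + (3.976) = 10.176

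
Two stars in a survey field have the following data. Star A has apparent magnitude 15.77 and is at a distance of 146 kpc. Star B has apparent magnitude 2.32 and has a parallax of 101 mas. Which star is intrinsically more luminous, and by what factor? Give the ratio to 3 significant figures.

Star A is more luminous, by a factor of 906.

Star A: d = 146 kpc = 146000 pc
Star A: M = m − 5 log₁₀ d + 5 = 15.77 − 5·5.1644 + 5 = -5.052
Star B: p = 101 mas = 0.101″ → d = 1/p = 9.901 pc
Star B: M = m − 5 log₁₀ d + 5 = 2.32 − 5·0.9957 + 5 = 2.342
ΔM = M_A − M_B = -5.052 − (2.342) = -7.393; smaller M is more luminous → Star A.
L ratio = 10^(0.4 |ΔM|) = 10^2.957 = 906.5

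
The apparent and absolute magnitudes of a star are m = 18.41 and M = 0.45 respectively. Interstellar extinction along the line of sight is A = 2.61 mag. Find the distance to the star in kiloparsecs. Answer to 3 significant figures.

m − M = 5 log₁₀(d/10 pc) + A  ⇒  18.41 − (0.45) − 2.61 = 5 log₁₀(d/10)
15.350 = 5 log₁₀(d/10)
log₁₀ d = (m − M − A)/5 + 1 = 4.0700
d = 10^4.0700 = 11750 pc
= 11.75 kpc

d ≈ 11.7 kpc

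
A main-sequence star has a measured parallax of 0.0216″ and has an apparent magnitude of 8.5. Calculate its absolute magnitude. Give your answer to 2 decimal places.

M ≈ 5.17

d = 1/p = 1/0.0216″ = 46.30 pc
5 log₁₀(d/10 pc) = 5 log₁₀(46.30) − 5 = 3.328
M = m − 5 log₁₀(d/10) = 8.5 − 3.328 = 5.172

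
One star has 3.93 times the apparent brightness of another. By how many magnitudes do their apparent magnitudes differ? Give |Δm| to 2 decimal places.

|Δm| ≈ 1.49

Pogson: Δm = −2.5 log₁₀(ratio) = −2.5 log₁₀(3.93) = −2.5 × 0.5944 = -1.486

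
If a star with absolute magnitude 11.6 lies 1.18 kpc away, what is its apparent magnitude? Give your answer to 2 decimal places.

m ≈ 21.96

d = 1.18 kpc = 1180 pc
m = M + 5 log₁₀ d − 5 = 11.6 + 5·3.0719 − 5 = 21.959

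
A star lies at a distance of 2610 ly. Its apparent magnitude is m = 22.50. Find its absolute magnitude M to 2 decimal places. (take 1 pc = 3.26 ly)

M ≈ 12.98

d = 2610 ly / 3.26 = 800.6 pc
5 log₁₀(d/10 pc) = 5 log₁₀(800.6) − 5 = 9.517
M = m − 5 log₁₀(d/10) = 22.50 − 9.517 = 12.983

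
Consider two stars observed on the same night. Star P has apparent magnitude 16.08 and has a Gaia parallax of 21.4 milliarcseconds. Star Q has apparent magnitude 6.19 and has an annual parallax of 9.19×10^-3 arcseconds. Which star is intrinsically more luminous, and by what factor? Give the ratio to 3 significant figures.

Star Q is more luminous, by a factor of 49000.

Star P: p = 21.4 mas = 0.0214″ → d = 1/p = 46.73 pc
Star P: M = m − 5 log₁₀ d + 5 = 16.08 − 5·1.6696 + 5 = 12.732
Star Q: d = 1/p = 1/9.19×10^-3″ = 108.8 pc
Star Q: M = m − 5 log₁₀ d + 5 = 6.19 − 5·2.0367 + 5 = 1.007
ΔM = M_P − M_Q = 12.732 − (1.007) = 11.725; smaller M is more luminous → Star Q.
L ratio = 10^(0.4 |ΔM|) = 10^4.690 = 49000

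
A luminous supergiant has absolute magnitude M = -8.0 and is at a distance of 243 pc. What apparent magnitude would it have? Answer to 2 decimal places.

m = M + 5 log₁₀ d − 5 = -8.0 + 5·2.3856 − 5 = -1.072

m ≈ -1.07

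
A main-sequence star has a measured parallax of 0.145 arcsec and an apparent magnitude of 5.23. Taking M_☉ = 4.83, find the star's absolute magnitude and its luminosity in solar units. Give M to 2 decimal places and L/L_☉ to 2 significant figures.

d = 1/p = 1/0.145″ = 6.897 pc
M = m − 5 log₁₀ d + 5 = 5.23 − 5·0.8386 + 5 = 6.037
M − M_☉ = 6.037 − 4.83 = 1.207
L/L_☉ = 10^(−0.4 × 1.207) = 0.3291

M ≈ 6.04; L/L_☉ ≈ 0.33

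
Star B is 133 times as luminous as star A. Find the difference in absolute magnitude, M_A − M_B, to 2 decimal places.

M_A − M_B ≈ 5.31

Pogson: ΔM = −2.5 log₁₀(ratio) = −2.5 log₁₀(133) = −2.5 × 2.1239 = -5.310
Star B is brighter so has the smaller magnitude: M_A − M_B is positive.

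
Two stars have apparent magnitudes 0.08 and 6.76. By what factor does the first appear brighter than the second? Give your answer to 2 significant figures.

470

Δm = 0.08 − (6.76) = -6.68
Flux ratio = 10^(−0.4 Δm) = 10^(−0.4 × -6.68) = 10^2.672 = 469.9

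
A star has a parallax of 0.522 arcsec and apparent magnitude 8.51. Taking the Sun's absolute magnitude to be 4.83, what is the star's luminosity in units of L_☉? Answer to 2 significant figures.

L/L_☉ ≈ 1.2×10^-3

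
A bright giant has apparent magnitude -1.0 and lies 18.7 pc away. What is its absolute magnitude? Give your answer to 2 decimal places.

5 log₁₀(d/10 pc) = 5 log₁₀(18.70) − 5 = 1.359
M = m − 5 log₁₀(d/10) = -1.0 − 1.359 = -2.359

M ≈ -2.36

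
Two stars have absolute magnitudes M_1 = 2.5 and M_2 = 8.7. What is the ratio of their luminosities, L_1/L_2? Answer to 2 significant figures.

L_1/L_2 ≈ 300

ΔM = M_1 − M_2 = -6.2
L_1/L_2 = 10^(−0.4 ΔM) = 10^2.480 = 302.0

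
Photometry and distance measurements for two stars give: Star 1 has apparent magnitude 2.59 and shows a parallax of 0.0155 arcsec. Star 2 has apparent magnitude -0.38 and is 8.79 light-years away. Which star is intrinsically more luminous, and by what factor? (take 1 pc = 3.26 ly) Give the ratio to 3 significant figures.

Star 1 is more luminous, by a factor of 37.1.

Star 1: d = 1/p = 1/0.0155″ = 64.52 pc
Star 1: M = m − 5 log₁₀ d + 5 = 2.59 − 5·1.8097 + 5 = -1.458
Star 2: d = 8.79 ly / 3.26 = 2.696 pc
Star 2: M = m − 5 log₁₀ d + 5 = -0.38 − 5·0.4308 + 5 = 2.466
ΔM = M_1 − M_2 = -1.458 − (2.466) = -3.924; smaller M is more luminous → Star 1.
L ratio = 10^(0.4 |ΔM|) = 10^1.570 = 37.14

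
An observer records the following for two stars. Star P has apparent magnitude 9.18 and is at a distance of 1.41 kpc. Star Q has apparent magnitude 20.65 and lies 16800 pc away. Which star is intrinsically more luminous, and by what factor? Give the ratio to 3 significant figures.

Star P: d = 1.41 kpc = 1410 pc
Star P: M = m − 5 log₁₀ d + 5 = 9.18 − 5·3.1492 + 5 = -1.566
Star Q: M = m − 5 log₁₀ d + 5 = 20.65 − 5·4.2253 + 5 = 4.523
ΔM = M_P − M_Q = -1.566 − (4.523) = -6.090; smaller M is more luminous → Star P.
L ratio = 10^(0.4 |ΔM|) = 10^2.436 = 272.8

Star P is more luminous, by a factor of 273.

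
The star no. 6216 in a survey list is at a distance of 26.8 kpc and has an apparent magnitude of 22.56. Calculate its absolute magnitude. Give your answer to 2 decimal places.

M ≈ 5.42

d = 26.8 kpc = 26800 pc
5 log₁₀(d/10 pc) = 5 log₁₀(26800) − 5 = 17.141
M = m − 5 log₁₀(d/10) = 22.56 − 17.141 = 5.419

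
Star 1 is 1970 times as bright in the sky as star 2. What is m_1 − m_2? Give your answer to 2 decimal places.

m_1 − m_2 ≈ -8.24

Pogson: Δm = −2.5 log₁₀(ratio) = −2.5 log₁₀(1970) = −2.5 × 3.2945 = -8.236
Star 1 is brighter, so it has the smaller magnitude: the difference is negative.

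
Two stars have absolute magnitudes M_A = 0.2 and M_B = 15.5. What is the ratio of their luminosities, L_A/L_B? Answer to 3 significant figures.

L_A/L_B ≈ 1.32×10^6

ΔM = M_A − M_B = -15.3
L_A/L_B = 10^(−0.4 ΔM) = 10^6.120 = 1.318×10^6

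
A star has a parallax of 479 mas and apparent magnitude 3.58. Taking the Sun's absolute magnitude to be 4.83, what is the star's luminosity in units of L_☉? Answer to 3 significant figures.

d = 1/p = 1000/479 mas = 2.088 pc
M = m − 5 log₁₀ d + 5 = 3.58 − 5·0.3197 + 5 = 6.982
M − M_☉ = 6.982 − 4.83 = 2.152
L/L_☉ = 10^(−0.4 × 2.152) = 0.1378

L/L_☉ ≈ 0.138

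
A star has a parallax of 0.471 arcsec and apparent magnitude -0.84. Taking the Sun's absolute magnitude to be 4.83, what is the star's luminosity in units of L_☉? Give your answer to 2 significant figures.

L/L_☉ ≈ 8.4

d = 1/p = 1/0.471″ = 2.123 pc
M = m − 5 log₁₀ d + 5 = -0.84 − 5·0.3270 + 5 = 2.525
M − M_☉ = 2.525 − 4.83 = -2.305
L/L_☉ = 10^(−0.4 × -2.305) = 8.355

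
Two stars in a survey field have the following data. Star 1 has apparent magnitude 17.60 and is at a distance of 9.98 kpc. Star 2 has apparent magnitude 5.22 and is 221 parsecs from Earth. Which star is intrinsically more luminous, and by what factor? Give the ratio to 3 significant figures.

Star 1: d = 9.98 kpc = 9980 pc
Star 1: M = m − 5 log₁₀ d + 5 = 17.60 − 5·3.9991 + 5 = 2.604
Star 2: M = m − 5 log₁₀ d + 5 = 5.22 − 5·2.3444 + 5 = -1.502
ΔM = M_1 − M_2 = 2.604 − (-1.502) = 4.106; smaller M is more luminous → Star 2.
L ratio = 10^(0.4 |ΔM|) = 10^1.643 = 43.91

Star 2 is more luminous, by a factor of 43.9.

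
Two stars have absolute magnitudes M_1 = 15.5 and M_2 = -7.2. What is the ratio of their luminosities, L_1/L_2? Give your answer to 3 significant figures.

ΔM = M_1 − M_2 = 22.7
L_1/L_2 = 10^(−0.4 ΔM) = 10^-9.080 = 8.318×10^-10

L_1/L_2 ≈ 8.32×10^-10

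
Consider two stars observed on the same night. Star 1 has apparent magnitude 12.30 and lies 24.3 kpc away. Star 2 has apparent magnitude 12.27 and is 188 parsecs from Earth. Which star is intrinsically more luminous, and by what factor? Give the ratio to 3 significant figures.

Star 1 is more luminous, by a factor of 16300.

Star 1: d = 24.3 kpc = 24300 pc
Star 1: M = m − 5 log₁₀ d + 5 = 12.30 − 5·4.3856 + 5 = -4.628
Star 2: M = m − 5 log₁₀ d + 5 = 12.27 − 5·2.2742 + 5 = 5.899
ΔM = M_1 − M_2 = -4.628 − (5.899) = -10.527; smaller M is more luminous → Star 1.
L ratio = 10^(0.4 |ΔM|) = 10^4.211 = 16250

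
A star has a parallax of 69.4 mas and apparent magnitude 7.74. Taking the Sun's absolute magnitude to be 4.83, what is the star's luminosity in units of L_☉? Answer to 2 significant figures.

d = 1/p = 1000/69.4 mas = 14.41 pc
M = m − 5 log₁₀ d + 5 = 7.74 − 5·1.1586 + 5 = 6.947
M − M_☉ = 6.947 − 4.83 = 2.117
L/L_☉ = 10^(−0.4 × 2.117) = 0.1423

L/L_☉ ≈ 0.14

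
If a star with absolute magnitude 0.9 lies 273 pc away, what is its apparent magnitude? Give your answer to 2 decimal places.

m ≈ 8.08

m = M + 5 log₁₀ d − 5 = 0.9 + 5·2.4362 − 5 = 8.081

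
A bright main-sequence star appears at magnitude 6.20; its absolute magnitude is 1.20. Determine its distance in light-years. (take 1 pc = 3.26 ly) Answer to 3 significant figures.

Distance modulus: m − M = 6.20 − (1.20) = 5.000
m − M = 5 log₁₀ d − 5
log₁₀ d = (m − M)/5 + 1 = 2.0000
d = 10^2.0000 = 100.0 pc
= 326.0 ly

d ≈ 326 ly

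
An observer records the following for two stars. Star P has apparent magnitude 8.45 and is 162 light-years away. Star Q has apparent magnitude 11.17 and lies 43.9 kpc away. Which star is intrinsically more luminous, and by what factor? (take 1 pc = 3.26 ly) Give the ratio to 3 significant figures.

Star Q is more luminous, by a factor of 63700.

Star P: d = 162 ly / 3.26 = 49.69 pc
Star P: M = m − 5 log₁₀ d + 5 = 8.45 − 5·1.6963 + 5 = 4.969
Star Q: d = 43.9 kpc = 43900 pc
Star Q: M = m − 5 log₁₀ d + 5 = 11.17 − 5·4.6425 + 5 = -7.042
ΔM = M_P − M_Q = 4.969 − (-7.042) = 12.011; smaller M is more luminous → Star Q.
L ratio = 10^(0.4 |ΔM|) = 10^4.804 = 63730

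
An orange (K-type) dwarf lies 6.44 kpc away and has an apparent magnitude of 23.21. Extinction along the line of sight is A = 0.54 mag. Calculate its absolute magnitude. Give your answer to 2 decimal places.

d = 6.44 kpc = 6440 pc
5 log₁₀(d/10 pc) = 5 log₁₀(6440) − 5 = 14.044
M = m − 5 log₁₀(d/10) − A = 23.21 − 14.044 − 0.54 = 8.626

M ≈ 8.63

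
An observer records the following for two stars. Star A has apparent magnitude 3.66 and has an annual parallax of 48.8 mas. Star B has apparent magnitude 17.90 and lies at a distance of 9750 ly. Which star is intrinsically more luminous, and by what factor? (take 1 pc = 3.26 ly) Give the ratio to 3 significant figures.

Star A is more luminous, by a factor of 23.3.

Star A: p = 48.8 mas = 0.0488″ → d = 1/p = 20.49 pc
Star A: M = m − 5 log₁₀ d + 5 = 3.66 − 5·1.3116 + 5 = 2.102
Star B: d = 9750 ly / 3.26 = 2991 pc
Star B: M = m − 5 log₁₀ d + 5 = 17.90 − 5·3.4758 + 5 = 5.521
ΔM = M_A − M_B = 2.102 − (5.521) = -3.419; smaller M is more luminous → Star A.
L ratio = 10^(0.4 |ΔM|) = 10^1.368 = 23.31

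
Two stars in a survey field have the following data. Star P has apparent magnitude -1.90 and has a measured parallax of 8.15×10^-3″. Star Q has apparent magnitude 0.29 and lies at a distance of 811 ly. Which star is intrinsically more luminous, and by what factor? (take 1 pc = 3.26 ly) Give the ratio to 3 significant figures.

Star P is more luminous, by a factor of 1.83.

Star P: d = 1/p = 1/8.15×10^-3″ = 122.7 pc
Star P: M = m − 5 log₁₀ d + 5 = -1.90 − 5·2.0888 + 5 = -7.344
Star Q: d = 811 ly / 3.26 = 248.8 pc
Star Q: M = m − 5 log₁₀ d + 5 = 0.29 − 5·2.3958 + 5 = -6.689
ΔM = M_P − M_Q = -7.344 − (-6.689) = -0.655; smaller M is more luminous → Star P.
L ratio = 10^(0.4 |ΔM|) = 10^0.262 = 1.828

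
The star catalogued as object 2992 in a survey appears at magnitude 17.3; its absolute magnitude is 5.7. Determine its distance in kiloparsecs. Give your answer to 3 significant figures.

Distance modulus: m − M = 17.3 − (5.7) = 11.600
m − M = 5 log₁₀ d − 5
log₁₀ d = (m − M)/5 + 1 = 3.3200
d = 10^3.3200 = 2089 pc
= 2.089 kpc

d ≈ 2.09 kpc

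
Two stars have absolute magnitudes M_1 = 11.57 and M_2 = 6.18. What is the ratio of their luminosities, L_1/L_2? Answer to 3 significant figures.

L_1/L_2 ≈ 6.98×10^-3

ΔM = M_1 − M_2 = 5.39
L_1/L_2 = 10^(−0.4 ΔM) = 10^-2.156 = 6.982×10^-3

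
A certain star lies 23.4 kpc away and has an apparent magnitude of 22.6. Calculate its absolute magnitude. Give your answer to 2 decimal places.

d = 23.4 kpc = 23400 pc
5 log₁₀(d/10 pc) = 5 log₁₀(23400) − 5 = 16.846
M = m − 5 log₁₀(d/10) = 22.6 − 16.846 = 5.754

M ≈ 5.75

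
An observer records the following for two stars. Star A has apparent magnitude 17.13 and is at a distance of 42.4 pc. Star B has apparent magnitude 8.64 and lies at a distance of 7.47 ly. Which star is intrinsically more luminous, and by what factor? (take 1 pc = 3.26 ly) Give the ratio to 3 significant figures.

Star B is more luminous, by a factor of 7.27.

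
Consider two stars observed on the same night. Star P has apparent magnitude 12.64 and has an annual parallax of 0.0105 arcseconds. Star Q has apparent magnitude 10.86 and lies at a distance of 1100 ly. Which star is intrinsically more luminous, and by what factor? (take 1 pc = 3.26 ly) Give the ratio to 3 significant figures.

Star Q is more luminous, by a factor of 64.7.

Star P: d = 1/p = 1/0.0105″ = 95.24 pc
Star P: M = m − 5 log₁₀ d + 5 = 12.64 − 5·1.9788 + 5 = 7.746
Star Q: d = 1100 ly / 3.26 = 337.4 pc
Star Q: M = m − 5 log₁₀ d + 5 = 10.86 − 5·2.5282 + 5 = 3.219
ΔM = M_P − M_Q = 7.746 − (3.219) = 4.527; smaller M is more luminous → Star Q.
L ratio = 10^(0.4 |ΔM|) = 10^1.811 = 64.67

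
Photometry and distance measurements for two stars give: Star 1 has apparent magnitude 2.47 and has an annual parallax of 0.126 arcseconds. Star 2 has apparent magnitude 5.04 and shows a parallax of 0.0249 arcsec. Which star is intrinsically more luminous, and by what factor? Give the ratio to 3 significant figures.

Star 1: d = 1/p = 1/0.126″ = 7.937 pc
Star 1: M = m − 5 log₁₀ d + 5 = 2.47 − 5·0.8996 + 5 = 2.972
Star 2: d = 1/p = 1/0.0249″ = 40.16 pc
Star 2: M = m − 5 log₁₀ d + 5 = 5.04 − 5·1.6038 + 5 = 2.021
ΔM = M_1 − M_2 = 2.972 − (2.021) = 0.951; smaller M is more luminous → Star 2.
L ratio = 10^(0.4 |ΔM|) = 10^0.380 = 2.401

Star 2 is more luminous, by a factor of 2.40.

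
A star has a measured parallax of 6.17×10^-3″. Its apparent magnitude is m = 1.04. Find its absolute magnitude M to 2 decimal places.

d = 1/p = 1/6.17×10^-3″ = 162.1 pc
5 log₁₀(d/10 pc) = 5 log₁₀(162.1) − 5 = 6.049
M = m − 5 log₁₀(d/10) = 1.04 − 6.049 = -5.009

M ≈ -5.01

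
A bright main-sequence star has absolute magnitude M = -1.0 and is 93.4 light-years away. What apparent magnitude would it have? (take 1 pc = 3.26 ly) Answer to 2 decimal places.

m ≈ 1.29

d = 93.4 ly / 3.26 = 28.65 pc
m = M + 5 log₁₀ d − 5 = -1.0 + 5·1.4571 − 5 = 1.286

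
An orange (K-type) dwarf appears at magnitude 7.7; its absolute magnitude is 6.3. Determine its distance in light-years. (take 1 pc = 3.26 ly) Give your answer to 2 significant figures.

d ≈ 62 ly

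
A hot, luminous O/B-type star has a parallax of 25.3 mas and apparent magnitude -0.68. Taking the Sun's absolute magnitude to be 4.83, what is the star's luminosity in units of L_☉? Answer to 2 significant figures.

d = 1/p = 1000/25.3 mas = 39.53 pc
M = m − 5 log₁₀ d + 5 = -0.68 − 5·1.5969 + 5 = -3.664
M − M_☉ = -3.664 − 4.83 = -8.494
L/L_☉ = 10^(−0.4 × -8.494) = 2499

L/L_☉ ≈ 2500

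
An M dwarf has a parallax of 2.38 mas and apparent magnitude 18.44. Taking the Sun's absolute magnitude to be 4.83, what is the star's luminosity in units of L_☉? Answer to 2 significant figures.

L/L_☉ ≈ 6.4×10^-3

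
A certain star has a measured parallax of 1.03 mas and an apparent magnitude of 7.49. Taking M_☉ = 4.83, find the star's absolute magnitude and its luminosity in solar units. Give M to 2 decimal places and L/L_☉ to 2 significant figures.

d = 1/p = 1000/1.03 mas = 970.9 pc
M = m − 5 log₁₀ d + 5 = 7.49 − 5·2.9872 + 5 = -2.446
M − M_☉ = -2.446 − 4.83 = -7.276
L/L_☉ = 10^(−0.4 × -7.276) = 813.4

M ≈ -2.45; L/L_☉ ≈ 810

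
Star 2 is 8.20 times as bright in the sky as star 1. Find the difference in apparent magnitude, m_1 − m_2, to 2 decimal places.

m_1 − m_2 ≈ 2.28

Pogson: Δm = −2.5 log₁₀(ratio) = −2.5 log₁₀(8.20) = −2.5 × 0.9138 = -2.285
Star 2 is brighter so has the smaller magnitude: m_1 − m_2 is positive.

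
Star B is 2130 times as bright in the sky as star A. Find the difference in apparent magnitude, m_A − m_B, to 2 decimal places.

Pogson: Δm = −2.5 log₁₀(ratio) = −2.5 log₁₀(2130) = −2.5 × 3.3284 = -8.321
Star B is brighter so has the smaller magnitude: m_A − m_B is positive.

m_A − m_B ≈ 8.32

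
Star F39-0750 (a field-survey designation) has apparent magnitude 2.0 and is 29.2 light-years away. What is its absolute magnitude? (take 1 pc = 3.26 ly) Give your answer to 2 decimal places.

M ≈ 2.24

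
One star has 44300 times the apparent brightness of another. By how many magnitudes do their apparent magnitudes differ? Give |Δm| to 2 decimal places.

Pogson: Δm = −2.5 log₁₀(ratio) = −2.5 log₁₀(44300) = −2.5 × 4.6464 = -11.616

|Δm| ≈ 11.62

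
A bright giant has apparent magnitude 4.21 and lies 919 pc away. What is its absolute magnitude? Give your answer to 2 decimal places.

5 log₁₀(d/10 pc) = 5 log₁₀(919.0) − 5 = 9.817
M = m − 5 log₁₀(d/10) = 4.21 − 9.817 = -5.607

M ≈ -5.61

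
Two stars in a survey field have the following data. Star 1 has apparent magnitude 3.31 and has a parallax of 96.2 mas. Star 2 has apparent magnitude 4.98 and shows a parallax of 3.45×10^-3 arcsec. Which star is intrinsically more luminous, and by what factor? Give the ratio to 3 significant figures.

Star 1: p = 96.2 mas = 0.0962″ → d = 1/p = 10.40 pc
Star 1: M = m − 5 log₁₀ d + 5 = 3.31 − 5·1.0168 + 5 = 3.226
Star 2: d = 1/p = 1/3.45×10^-3″ = 289.9 pc
Star 2: M = m − 5 log₁₀ d + 5 = 4.98 − 5·2.4622 + 5 = -2.331
ΔM = M_1 − M_2 = 3.226 − (-2.331) = 5.557; smaller M is more luminous → Star 2.
L ratio = 10^(0.4 |ΔM|) = 10^2.223 = 167.0

Star 2 is more luminous, by a factor of 167.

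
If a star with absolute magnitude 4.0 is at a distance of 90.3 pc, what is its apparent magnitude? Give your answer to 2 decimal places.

m ≈ 8.78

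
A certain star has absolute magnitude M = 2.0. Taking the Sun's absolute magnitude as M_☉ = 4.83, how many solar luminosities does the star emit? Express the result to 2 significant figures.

M − M_☉ = 2.0 − 4.83 = -2.830
L/L_☉ = 10^(−0.4 (M − M_☉)) = 10^1.132 = 13.55

L/L_☉ ≈ 14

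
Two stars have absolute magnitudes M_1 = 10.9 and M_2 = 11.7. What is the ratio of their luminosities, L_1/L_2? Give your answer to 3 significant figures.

L_1/L_2 ≈ 2.09

ΔM = M_1 − M_2 = -0.8
L_1/L_2 = 10^(−0.4 ΔM) = 10^0.320 = 2.089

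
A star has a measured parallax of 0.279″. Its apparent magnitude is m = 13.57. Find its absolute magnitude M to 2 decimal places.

M ≈ 15.80

d = 1/p = 1/0.279″ = 3.584 pc
5 log₁₀(d/10 pc) = 5 log₁₀(3.584) − 5 = -2.228
M = m − 5 log₁₀(d/10) = 13.57 + 2.228 = 15.798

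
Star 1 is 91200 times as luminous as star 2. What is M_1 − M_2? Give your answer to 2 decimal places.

M_1 − M_2 ≈ -12.40

Pogson: ΔM = −2.5 log₁₀(ratio) = −2.5 log₁₀(91200) = −2.5 × 4.9600 = -12.400
Star 1 is brighter, so it has the smaller magnitude: the difference is negative.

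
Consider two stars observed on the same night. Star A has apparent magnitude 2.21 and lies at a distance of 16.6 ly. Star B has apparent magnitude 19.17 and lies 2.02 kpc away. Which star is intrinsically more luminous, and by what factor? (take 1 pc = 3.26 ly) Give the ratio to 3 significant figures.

Star A is more luminous, by a factor of 38.6.

Star A: d = 16.6 ly / 3.26 = 5.092 pc
Star A: M = m − 5 log₁₀ d + 5 = 2.21 − 5·0.7069 + 5 = 3.676
Star B: d = 2.02 kpc = 2020 pc
Star B: M = m − 5 log₁₀ d + 5 = 19.17 − 5·3.3054 + 5 = 7.643
ΔM = M_A − M_B = 3.676 − (7.643) = -3.968; smaller M is more luminous → Star A.
L ratio = 10^(0.4 |ΔM|) = 10^1.587 = 38.64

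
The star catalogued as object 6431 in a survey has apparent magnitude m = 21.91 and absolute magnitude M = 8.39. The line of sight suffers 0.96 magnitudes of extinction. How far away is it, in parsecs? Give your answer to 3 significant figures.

m − M = 5 log₁₀(d/10 pc) + A  ⇒  21.91 − (8.39) − 0.96 = 5 log₁₀(d/10)
12.560 = 5 log₁₀(d/10)
log₁₀ d = (m − M − A)/5 + 1 = 3.5120
d = 10^3.5120 = 3251 pc

d ≈ 3250 pc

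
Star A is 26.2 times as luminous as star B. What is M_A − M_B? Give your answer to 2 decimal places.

M_A − M_B ≈ -3.55

Pogson: ΔM = −2.5 log₁₀(ratio) = −2.5 log₁₀(26.2) = −2.5 × 1.4183 = -3.546
Star A is brighter, so it has the smaller magnitude: the difference is negative.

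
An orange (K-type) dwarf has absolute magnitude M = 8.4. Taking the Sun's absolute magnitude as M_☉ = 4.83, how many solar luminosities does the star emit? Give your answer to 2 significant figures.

M − M_☉ = 8.4 − 4.83 = 3.570
L/L_☉ = 10^(−0.4 (M − M_☉)) = 10^-1.428 = 0.03733

L/L_☉ ≈ 0.037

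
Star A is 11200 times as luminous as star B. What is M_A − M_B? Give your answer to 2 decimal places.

M_A − M_B ≈ -10.12

Pogson: ΔM = −2.5 log₁₀(ratio) = −2.5 log₁₀(11200) = −2.5 × 4.0492 = -10.123
Star A is brighter, so it has the smaller magnitude: the difference is negative.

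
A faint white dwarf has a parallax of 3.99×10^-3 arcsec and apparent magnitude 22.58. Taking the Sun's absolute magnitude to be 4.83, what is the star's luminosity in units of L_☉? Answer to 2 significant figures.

L/L_☉ ≈ 5.0×10^-5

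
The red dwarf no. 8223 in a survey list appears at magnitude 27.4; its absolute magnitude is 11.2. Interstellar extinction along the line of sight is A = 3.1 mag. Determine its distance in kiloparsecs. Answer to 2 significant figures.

m − M = 5 log₁₀(d/10 pc) + A  ⇒  27.4 − (11.2) − 3.1 = 5 log₁₀(d/10)
13.100 = 5 log₁₀(d/10)
log₁₀ d = (m − M − A)/5 + 1 = 3.6200
d = 10^3.6200 = 4169 pc
= 4.169 kpc

d ≈ 4.2 kpc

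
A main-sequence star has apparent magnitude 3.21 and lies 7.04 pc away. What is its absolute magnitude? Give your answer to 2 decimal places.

M ≈ 3.97

5 log₁₀(d/10 pc) = 5 log₁₀(7.040) − 5 = -0.762
M = m − 5 log₁₀(d/10) = 3.21 + 0.762 = 3.972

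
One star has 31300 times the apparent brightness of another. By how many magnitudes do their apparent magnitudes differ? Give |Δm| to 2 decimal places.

|Δm| ≈ 11.24

Pogson: Δm = −2.5 log₁₀(ratio) = −2.5 log₁₀(31300) = −2.5 × 4.4955 = -11.239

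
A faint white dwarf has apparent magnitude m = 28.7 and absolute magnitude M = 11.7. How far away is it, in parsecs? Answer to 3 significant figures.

Distance modulus: m − M = 28.7 − (11.7) = 17.000
m − M = 5 log₁₀ d − 5
log₁₀ d = (m − M)/5 + 1 = 4.4000
d = 10^4.4000 = 25120 pc

d ≈ 25100 pc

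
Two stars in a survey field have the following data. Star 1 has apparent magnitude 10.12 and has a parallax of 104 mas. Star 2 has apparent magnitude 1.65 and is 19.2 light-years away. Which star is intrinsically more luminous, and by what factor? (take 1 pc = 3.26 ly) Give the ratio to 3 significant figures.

Star 1: p = 104 mas = 0.104″ → d = 1/p = 9.615 pc
Star 1: M = m − 5 log₁₀ d + 5 = 10.12 − 5·0.9830 + 5 = 10.205
Star 2: d = 19.2 ly / 3.26 = 5.890 pc
Star 2: M = m − 5 log₁₀ d + 5 = 1.65 − 5·0.7701 + 5 = 2.800
ΔM = M_1 − M_2 = 10.205 − (2.800) = 7.406; smaller M is more luminous → Star 2.
L ratio = 10^(0.4 |ΔM|) = 10^2.962 = 916.7

Star 2 is more luminous, by a factor of 917.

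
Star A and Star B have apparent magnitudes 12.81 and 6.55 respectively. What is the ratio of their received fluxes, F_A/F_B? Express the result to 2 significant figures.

F_A/F_B ≈ 3.1×10^-3

Magnitude difference = 6.26
Flux ratio = 10^(−0.4 Δm) = 10^(−0.4 × 6.26) = 10^-2.504 = 3.133×10^-3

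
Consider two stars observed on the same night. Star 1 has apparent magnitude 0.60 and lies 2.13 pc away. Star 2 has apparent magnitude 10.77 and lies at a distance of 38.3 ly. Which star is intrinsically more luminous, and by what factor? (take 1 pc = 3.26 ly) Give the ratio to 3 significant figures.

Star 1: M = m − 5 log₁₀ d + 5 = 0.60 − 5·0.3284 + 5 = 3.958
Star 2: d = 38.3 ly / 3.26 = 11.75 pc
Star 2: M = m − 5 log₁₀ d + 5 = 10.77 − 5·1.0700 + 5 = 10.420
ΔM = M_1 − M_2 = 3.958 − (10.420) = -6.462; smaller M is more luminous → Star 1.
L ratio = 10^(0.4 |ΔM|) = 10^2.585 = 384.4

Star 1 is more luminous, by a factor of 384.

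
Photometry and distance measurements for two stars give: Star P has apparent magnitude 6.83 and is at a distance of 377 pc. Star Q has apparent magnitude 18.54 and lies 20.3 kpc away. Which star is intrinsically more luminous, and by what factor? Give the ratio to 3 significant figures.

Star P: M = m − 5 log₁₀ d + 5 = 6.83 − 5·2.5763 + 5 = -1.052
Star Q: d = 20.3 kpc = 20300 pc
Star Q: M = m − 5 log₁₀ d + 5 = 18.54 − 5·4.3075 + 5 = 2.003
ΔM = M_P − M_Q = -1.052 − (2.003) = -3.054; smaller M is more luminous → Star P.
L ratio = 10^(0.4 |ΔM|) = 10^1.222 = 16.66

Star P is more luminous, by a factor of 16.7.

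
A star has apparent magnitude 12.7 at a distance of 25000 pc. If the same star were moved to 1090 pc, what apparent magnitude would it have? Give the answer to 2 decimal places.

Flux ∝ 1/d², so Δm = 5 log₁₀(d₂/d₁) = 5 log₁₀(1090/25000) = -6.803
m₂ = m₁ + Δm = 12.7 + (-6.803) = 5.897

m ≈ 5.90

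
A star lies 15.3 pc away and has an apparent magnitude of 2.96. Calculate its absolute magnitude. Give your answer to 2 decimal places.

5 log₁₀(d/10 pc) = 5 log₁₀(15.30) − 5 = 0.923
M = m − 5 log₁₀(d/10) = 2.96 − 0.923 = 2.037

M ≈ 2.04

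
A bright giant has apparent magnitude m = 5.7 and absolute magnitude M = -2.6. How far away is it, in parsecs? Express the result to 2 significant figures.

μ = m − M = 8.300
m − M = 5 log₁₀ d − 5
log₁₀ d = (m − M)/5 + 1 = 2.6600
d = 10^2.6600 = 457.1 pc

d ≈ 460 pc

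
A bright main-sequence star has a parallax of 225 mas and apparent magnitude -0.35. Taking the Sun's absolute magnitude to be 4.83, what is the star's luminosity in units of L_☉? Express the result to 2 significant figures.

L/L_☉ ≈ 23

d = 1/p = 1000/225 mas = 4.444 pc
M = m − 5 log₁₀ d + 5 = -0.35 − 5·0.6478 + 5 = 1.411
M − M_☉ = 1.411 − 4.83 = -3.419
L/L_☉ = 10^(−0.4 × -3.419) = 23.31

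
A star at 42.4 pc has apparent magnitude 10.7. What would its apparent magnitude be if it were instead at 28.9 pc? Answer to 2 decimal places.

m ≈ 9.87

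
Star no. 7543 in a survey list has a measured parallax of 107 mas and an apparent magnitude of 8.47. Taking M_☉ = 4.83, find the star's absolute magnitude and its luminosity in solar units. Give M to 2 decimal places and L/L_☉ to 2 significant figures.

M ≈ 8.62; L/L_☉ ≈ 0.031

d = 1/p = 1000/107 mas = 9.346 pc
M = m − 5 log₁₀ d + 5 = 8.47 − 5·0.9706 + 5 = 8.617
M − M_☉ = 8.617 − 4.83 = 3.787
L/L_☉ = 10^(−0.4 × 3.787) = 0.03057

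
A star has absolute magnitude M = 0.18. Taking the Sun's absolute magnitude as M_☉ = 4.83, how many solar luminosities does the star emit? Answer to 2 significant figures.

M − M_☉ = 0.18 − 4.83 = -4.650
L/L_☉ = 10^(−0.4 (M − M_☉)) = 10^1.860 = 72.44

L/L_☉ ≈ 72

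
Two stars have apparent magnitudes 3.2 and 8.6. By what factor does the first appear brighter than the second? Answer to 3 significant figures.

Magnitude difference = -5.4
Flux ratio = 10^(−0.4 Δm) = 10^(−0.4 × -5.4) = 10^2.160 = 144.5

145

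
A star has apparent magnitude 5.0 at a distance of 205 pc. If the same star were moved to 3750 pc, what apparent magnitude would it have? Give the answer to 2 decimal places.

Flux ∝ 1/d², so Δm = 5 log₁₀(d₂/d₁) = 5 log₁₀(3750/205) = 6.311
m₂ = m₁ + Δm = 5.0 + (6.311) = 11.311

m ≈ 11.31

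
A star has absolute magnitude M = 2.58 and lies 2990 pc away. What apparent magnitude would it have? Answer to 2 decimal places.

m = M + 5 log₁₀ d − 5 = 2.58 + 5·3.4757 − 5 = 14.958

m ≈ 14.96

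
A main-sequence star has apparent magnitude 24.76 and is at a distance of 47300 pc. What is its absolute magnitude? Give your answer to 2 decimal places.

M ≈ 6.39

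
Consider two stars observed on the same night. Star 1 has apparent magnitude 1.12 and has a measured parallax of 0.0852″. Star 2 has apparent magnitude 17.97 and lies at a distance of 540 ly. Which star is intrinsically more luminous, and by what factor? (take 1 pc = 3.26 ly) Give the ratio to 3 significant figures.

Star 1: d = 1/p = 1/0.0852″ = 11.74 pc
Star 1: M = m − 5 log₁₀ d + 5 = 1.12 − 5·1.0696 + 5 = 0.772
Star 2: d = 540 ly / 3.26 = 165.6 pc
Star 2: M = m − 5 log₁₀ d + 5 = 17.97 − 5·2.2192 + 5 = 11.874
ΔM = M_1 − M_2 = 0.772 − (11.874) = -11.102; smaller M is more luminous → Star 1.
L ratio = 10^(0.4 |ΔM|) = 10^4.441 = 27590

Star 1 is more luminous, by a factor of 27600.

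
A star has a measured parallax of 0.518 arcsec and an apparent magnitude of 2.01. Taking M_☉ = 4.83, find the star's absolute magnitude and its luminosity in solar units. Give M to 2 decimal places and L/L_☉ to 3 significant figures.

d = 1/p = 1/0.518″ = 1.931 pc
M = m − 5 log₁₀ d + 5 = 2.01 − 5·0.2857 + 5 = 5.582
M − M_☉ = 5.582 − 4.83 = 0.752
L/L_☉ = 10^(−0.4 × 0.752) = 0.5004

M ≈ 5.58; L/L_☉ ≈ 0.500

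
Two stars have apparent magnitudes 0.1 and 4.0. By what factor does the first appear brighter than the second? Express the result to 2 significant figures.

36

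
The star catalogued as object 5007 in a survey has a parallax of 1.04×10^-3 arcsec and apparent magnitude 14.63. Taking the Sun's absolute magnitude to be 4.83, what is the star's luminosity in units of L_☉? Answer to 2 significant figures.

L/L_☉ ≈ 1.1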